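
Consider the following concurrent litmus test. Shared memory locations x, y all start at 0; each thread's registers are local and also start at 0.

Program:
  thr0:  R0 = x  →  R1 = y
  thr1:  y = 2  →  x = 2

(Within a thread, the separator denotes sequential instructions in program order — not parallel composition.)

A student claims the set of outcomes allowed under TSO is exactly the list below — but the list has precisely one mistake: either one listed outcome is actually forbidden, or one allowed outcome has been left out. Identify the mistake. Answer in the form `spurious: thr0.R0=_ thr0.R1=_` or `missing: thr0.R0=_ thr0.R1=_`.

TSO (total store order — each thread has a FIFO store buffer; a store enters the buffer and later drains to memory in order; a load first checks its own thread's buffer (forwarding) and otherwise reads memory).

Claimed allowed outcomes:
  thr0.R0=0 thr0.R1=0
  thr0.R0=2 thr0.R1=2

missing: thr0.R0=0 thr0.R1=2

outcome vector order: (thr0.R0,thr0.R1)
TSO: 3 outcomes — {(0,0) (0,2) (2,2)}
TSO∖claimed = {(0,2)}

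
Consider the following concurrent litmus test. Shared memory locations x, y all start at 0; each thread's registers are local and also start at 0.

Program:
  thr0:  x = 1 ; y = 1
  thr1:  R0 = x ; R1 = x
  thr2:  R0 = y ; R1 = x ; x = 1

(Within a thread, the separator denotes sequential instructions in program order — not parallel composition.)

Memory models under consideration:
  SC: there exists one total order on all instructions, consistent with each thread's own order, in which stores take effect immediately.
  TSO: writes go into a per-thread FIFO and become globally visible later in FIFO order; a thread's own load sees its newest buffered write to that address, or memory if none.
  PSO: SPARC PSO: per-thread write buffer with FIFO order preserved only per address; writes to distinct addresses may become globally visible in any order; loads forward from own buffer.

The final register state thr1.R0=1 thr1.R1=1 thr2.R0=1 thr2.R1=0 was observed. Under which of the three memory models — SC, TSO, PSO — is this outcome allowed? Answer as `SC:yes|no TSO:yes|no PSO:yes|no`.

SC:no TSO:no PSO:yes

outcome vector order: (thr1.R0,thr1.R1,thr2.R0,thr2.R1)
under SC → <0 0 0 0> <0 0 0 1> <0 0 1 1> <0 1 0 0> <0 1 0 1> <0 1 1 1> <1 1 0 0> <1 1 0 1> <1 1 1 1>
under TSO → <0 0 0 0> <0 0 0 1> <0 0 1 1> <0 1 0 0> <0 1 0 1> <0 1 1 1> <1 1 0 0> <1 1 0 1> <1 1 1 1>
under PSO → <0 0 0 0> <0 0 0 1> <0 0 1 0> <0 0 1 1> <0 1 0 0> <0 1 0 1> <0 1 1 0> <0 1 1 1> <1 1 0 0> <1 1 0 1> <1 1 1 0> <1 1 1 1>
target <1 1 1 0> ∈ {PSO}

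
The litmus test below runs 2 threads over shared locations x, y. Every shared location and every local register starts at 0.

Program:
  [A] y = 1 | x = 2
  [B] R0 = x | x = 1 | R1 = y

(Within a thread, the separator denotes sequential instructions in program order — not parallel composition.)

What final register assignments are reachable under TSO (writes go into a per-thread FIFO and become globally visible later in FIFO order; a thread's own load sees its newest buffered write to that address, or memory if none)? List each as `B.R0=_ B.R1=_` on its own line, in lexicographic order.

B.R0=0 B.R1=0
B.R0=0 B.R1=1
B.R0=2 B.R1=1

outcome vector order: (B.R0,B.R1)
|TSO outcomes| = 3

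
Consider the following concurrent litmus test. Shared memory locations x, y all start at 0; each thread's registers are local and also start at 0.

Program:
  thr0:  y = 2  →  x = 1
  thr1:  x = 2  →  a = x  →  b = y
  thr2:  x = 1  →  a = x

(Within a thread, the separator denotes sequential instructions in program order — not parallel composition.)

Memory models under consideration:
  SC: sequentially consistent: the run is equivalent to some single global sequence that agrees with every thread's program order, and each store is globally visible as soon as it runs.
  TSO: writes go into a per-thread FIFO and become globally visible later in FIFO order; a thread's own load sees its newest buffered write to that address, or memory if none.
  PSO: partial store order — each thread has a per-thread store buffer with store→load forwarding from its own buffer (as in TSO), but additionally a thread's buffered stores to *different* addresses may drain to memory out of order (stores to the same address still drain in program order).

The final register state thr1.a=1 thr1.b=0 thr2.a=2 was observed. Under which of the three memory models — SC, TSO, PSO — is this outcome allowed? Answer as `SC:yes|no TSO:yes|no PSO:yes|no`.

SC:no TSO:no PSO:yes

outcome vector order: (thr1.a,thr1.b,thr2.a)
[SC] allowed = {<1 0 1>, <1 2 1>, <1 2 2>, <2 0 1>, <2 0 2>, <2 2 1>, <2 2 2>}
[TSO] allowed = {<1 0 1>, <1 2 1>, <1 2 2>, <2 0 1>, <2 0 2>, <2 2 1>, <2 2 2>}
[PSO] allowed = {<1 0 1>, <1 0 2>, <1 2 1>, <1 2 2>, <2 0 1>, <2 0 2>, <2 2 1>, <2 2 2>}
target <1 0 2> ∈ {PSO}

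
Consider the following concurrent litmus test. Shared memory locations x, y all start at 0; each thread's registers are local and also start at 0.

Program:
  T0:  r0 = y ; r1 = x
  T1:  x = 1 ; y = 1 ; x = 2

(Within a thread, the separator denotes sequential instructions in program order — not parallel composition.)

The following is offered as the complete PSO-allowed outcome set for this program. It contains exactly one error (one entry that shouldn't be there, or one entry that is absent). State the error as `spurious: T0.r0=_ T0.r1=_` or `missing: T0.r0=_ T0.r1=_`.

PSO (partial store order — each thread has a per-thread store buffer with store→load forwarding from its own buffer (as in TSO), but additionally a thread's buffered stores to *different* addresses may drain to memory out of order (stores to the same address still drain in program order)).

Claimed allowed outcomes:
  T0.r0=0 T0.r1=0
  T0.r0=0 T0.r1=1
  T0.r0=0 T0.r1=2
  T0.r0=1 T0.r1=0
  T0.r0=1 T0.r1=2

missing: T0.r0=1 T0.r1=1

outcome vector order: (T0.r0,T0.r1)
under PSO → 0/0 0/1 0/2 1/0 1/1 1/2
PSO∖claimed = {1/1}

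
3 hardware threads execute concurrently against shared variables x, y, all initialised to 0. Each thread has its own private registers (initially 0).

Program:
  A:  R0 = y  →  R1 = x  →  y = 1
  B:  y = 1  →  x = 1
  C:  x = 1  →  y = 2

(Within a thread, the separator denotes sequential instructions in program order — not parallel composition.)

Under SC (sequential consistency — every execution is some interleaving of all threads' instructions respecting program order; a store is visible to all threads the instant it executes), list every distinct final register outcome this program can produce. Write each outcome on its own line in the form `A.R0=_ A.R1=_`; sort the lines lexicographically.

A.R0=0 A.R1=0
A.R0=0 A.R1=1
A.R0=1 A.R1=0
A.R0=1 A.R1=1
A.R0=2 A.R1=1

outcome vector order: (A.R0,A.R1)
|SC outcomes| = 5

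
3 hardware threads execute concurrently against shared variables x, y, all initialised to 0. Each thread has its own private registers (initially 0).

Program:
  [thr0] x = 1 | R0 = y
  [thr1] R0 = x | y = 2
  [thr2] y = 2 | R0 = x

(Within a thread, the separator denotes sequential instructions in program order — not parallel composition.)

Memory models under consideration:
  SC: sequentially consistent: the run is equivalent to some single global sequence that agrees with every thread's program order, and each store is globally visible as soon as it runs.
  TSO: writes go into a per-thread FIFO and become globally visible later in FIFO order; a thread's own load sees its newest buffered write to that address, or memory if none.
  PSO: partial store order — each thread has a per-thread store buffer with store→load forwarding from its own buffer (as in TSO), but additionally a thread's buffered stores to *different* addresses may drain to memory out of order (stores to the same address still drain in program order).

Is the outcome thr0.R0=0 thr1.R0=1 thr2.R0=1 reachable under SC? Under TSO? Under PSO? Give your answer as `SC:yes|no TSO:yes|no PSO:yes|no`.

SC:yes TSO:yes PSO:yes

outcome vector order: (thr0.R0,thr1.R0,thr2.R0)
SC: 6 outcomes — {<0 0 1>; <0 1 1>; <2 0 0>; <2 0 1>; <2 1 0>; <2 1 1>}
TSO: 8 outcomes — {<0 0 0>; <0 0 1>; <0 1 0>; <0 1 1>; <2 0 0>; <2 0 1>; <2 1 0>; <2 1 1>}
PSO: 8 outcomes — {<0 0 0>; <0 0 1>; <0 1 0>; <0 1 1>; <2 0 0>; <2 0 1>; <2 1 0>; <2 1 1>}
target <0 1 1> ∈ {SC,TSO,PSO}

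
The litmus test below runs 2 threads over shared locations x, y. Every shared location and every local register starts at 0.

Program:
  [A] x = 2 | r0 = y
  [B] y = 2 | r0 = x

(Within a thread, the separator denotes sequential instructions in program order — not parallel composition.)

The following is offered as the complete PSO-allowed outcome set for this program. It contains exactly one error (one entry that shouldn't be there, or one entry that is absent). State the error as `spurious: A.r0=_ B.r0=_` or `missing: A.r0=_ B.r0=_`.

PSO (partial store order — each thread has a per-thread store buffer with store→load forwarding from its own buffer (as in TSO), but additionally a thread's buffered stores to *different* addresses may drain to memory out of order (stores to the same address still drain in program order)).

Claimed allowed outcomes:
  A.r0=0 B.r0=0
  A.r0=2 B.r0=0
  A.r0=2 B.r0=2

missing: A.r0=0 B.r0=2

outcome vector order: (A.r0,B.r0)
PSO (4): 0/0, 0/2, 2/0, 2/2
PSO∖claimed = {0/2}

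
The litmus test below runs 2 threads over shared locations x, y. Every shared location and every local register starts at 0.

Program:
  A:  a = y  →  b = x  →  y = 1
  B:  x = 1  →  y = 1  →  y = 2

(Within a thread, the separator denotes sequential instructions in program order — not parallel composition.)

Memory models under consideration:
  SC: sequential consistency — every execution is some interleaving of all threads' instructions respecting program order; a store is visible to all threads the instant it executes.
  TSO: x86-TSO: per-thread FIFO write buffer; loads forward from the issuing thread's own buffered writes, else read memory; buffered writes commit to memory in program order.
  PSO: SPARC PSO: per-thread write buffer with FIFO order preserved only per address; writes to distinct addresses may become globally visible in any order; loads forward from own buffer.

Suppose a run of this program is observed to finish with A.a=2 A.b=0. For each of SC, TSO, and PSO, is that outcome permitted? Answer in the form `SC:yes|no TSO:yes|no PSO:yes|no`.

SC:no TSO:no PSO:yes

outcome vector order: (A.a,A.b)
SC: 4 outcomes — {00, 01, 11, 21}
TSO: 4 outcomes — {00, 01, 11, 21}
PSO: 6 outcomes — {00, 01, 10, 11, 20, 21}
target 20 ∈ {PSO}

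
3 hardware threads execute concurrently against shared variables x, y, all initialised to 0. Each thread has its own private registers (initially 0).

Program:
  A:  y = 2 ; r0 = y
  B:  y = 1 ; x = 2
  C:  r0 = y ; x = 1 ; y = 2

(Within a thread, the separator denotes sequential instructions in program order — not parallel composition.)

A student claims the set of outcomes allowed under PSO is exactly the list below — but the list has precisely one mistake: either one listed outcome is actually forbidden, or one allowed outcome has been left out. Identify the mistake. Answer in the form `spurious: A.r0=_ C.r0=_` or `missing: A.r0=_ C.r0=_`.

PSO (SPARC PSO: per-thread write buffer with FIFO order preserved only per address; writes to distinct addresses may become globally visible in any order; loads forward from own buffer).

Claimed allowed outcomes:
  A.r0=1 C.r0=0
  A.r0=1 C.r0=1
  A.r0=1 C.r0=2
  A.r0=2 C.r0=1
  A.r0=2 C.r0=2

missing: A.r0=2 C.r0=0

outcome vector order: (A.r0,C.r0)
PSO: 6 outcomes — {1/0; 1/1; 1/2; 2/0; 2/1; 2/2}
PSO∖claimed = {2/0}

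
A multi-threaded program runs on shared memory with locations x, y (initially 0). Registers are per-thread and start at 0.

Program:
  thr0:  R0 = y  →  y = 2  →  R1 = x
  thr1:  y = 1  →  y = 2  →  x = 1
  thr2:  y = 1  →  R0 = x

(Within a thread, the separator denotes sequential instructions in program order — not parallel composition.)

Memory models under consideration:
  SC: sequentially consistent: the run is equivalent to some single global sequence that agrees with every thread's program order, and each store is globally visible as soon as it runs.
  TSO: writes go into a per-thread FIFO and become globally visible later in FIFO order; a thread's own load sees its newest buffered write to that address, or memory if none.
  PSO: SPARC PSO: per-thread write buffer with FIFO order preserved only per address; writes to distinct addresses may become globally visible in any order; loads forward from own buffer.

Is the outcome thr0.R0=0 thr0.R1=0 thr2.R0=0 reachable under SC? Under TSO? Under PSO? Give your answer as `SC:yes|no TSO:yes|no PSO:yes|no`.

SC:yes TSO:yes PSO:yes

outcome vector order: (thr0.R0,thr0.R1,thr2.R0)
SC: 12 outcomes — {<0 0 0> <0 0 1> <0 1 0> <0 1 1> <1 0 0> <1 0 1> <1 1 0> <1 1 1> <2 0 0> <2 0 1> <2 1 0> <2 1 1>}
TSO: 12 outcomes — {<0 0 0> <0 0 1> <0 1 0> <0 1 1> <1 0 0> <1 0 1> <1 1 0> <1 1 1> <2 0 0> <2 0 1> <2 1 0> <2 1 1>}
PSO: 12 outcomes — {<0 0 0> <0 0 1> <0 1 0> <0 1 1> <1 0 0> <1 0 1> <1 1 0> <1 1 1> <2 0 0> <2 0 1> <2 1 0> <2 1 1>}
target <0 0 0> ∈ {SC,TSO,PSO}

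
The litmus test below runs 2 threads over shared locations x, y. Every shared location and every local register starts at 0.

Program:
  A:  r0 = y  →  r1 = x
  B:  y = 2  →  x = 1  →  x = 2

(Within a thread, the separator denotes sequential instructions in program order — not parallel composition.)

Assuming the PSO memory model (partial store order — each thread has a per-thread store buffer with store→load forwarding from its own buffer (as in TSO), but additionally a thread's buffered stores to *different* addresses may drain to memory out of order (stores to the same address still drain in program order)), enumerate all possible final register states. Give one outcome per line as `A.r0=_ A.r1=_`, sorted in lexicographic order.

A.r0=0 A.r1=0
A.r0=0 A.r1=1
A.r0=0 A.r1=2
A.r0=2 A.r1=0
A.r0=2 A.r1=1
A.r0=2 A.r1=2

outcome vector order: (A.r0,A.r1)
|PSO outcomes| = 6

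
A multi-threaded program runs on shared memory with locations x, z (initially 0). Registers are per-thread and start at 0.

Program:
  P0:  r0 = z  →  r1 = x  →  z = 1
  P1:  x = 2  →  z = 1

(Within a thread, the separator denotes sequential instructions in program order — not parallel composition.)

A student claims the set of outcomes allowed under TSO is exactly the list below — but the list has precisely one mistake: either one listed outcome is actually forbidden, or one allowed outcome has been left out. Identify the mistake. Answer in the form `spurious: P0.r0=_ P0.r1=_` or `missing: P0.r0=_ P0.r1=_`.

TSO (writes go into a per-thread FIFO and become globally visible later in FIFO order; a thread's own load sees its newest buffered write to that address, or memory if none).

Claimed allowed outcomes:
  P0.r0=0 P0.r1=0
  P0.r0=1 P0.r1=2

missing: P0.r0=0 P0.r1=2

outcome vector order: (P0.r0,P0.r1)
TSO: 3 outcomes — {<0 0>, <0 2>, <1 2>}
TSO∖claimed = {<0 2>}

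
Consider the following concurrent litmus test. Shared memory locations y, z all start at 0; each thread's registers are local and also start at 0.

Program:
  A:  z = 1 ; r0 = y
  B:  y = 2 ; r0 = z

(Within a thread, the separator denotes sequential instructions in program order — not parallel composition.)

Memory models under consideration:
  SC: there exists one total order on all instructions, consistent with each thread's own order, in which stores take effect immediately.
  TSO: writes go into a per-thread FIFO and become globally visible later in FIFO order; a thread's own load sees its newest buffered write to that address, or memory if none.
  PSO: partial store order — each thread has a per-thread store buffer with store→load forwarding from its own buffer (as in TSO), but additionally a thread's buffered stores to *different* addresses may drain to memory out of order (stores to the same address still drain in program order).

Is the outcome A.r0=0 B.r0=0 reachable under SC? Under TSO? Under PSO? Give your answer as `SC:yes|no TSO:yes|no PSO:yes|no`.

outcome vector order: (A.r0,B.r0)
under SC → <0 1>, <2 0>, <2 1>
under TSO → <0 0>, <0 1>, <2 0>, <2 1>
under PSO → <0 0>, <0 1>, <2 0>, <2 1>
target <0 0> ∈ {TSO,PSO}

SC:no TSO:yes PSO:yes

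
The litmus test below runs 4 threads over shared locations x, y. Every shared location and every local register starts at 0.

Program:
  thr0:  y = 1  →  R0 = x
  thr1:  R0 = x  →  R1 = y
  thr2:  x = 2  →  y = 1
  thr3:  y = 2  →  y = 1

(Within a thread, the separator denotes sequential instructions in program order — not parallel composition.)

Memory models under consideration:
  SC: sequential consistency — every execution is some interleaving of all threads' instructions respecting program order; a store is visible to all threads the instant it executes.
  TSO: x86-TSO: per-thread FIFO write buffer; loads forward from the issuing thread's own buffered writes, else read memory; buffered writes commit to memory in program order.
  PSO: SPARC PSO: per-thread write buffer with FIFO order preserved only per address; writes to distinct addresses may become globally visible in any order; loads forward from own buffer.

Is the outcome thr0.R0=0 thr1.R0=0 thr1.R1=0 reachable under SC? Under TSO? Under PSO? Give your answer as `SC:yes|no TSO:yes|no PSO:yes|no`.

SC:yes TSO:yes PSO:yes

outcome vector order: (thr0.R0,thr1.R0,thr1.R1)
SC: 11 outcomes — {000, 001, 002, 021, 022, 200, 201, 202, 220, 221, 222}
TSO: 12 outcomes — {000, 001, 002, 020, 021, 022, 200, 201, 202, 220, 221, 222}
PSO: 12 outcomes — {000, 001, 002, 020, 021, 022, 200, 201, 202, 220, 221, 222}
target 000 ∈ {SC,TSO,PSO}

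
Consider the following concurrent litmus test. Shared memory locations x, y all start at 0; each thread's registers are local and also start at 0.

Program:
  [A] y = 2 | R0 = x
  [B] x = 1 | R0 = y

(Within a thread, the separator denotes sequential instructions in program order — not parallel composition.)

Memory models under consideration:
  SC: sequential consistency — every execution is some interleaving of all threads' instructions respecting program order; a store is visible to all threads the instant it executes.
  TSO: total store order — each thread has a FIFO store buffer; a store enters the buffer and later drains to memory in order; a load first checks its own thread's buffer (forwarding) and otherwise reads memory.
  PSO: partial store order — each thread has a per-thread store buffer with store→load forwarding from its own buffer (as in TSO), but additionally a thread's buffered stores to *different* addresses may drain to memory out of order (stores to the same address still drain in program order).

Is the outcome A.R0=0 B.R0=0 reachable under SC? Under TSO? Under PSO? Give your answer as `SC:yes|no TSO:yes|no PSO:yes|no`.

outcome vector order: (A.R0,B.R0)
[SC] allowed = {0/2, 1/0, 1/2}
[TSO] allowed = {0/0, 0/2, 1/0, 1/2}
[PSO] allowed = {0/0, 0/2, 1/0, 1/2}
target 0/0 ∈ {TSO,PSO}

SC:no TSO:yes PSO:yes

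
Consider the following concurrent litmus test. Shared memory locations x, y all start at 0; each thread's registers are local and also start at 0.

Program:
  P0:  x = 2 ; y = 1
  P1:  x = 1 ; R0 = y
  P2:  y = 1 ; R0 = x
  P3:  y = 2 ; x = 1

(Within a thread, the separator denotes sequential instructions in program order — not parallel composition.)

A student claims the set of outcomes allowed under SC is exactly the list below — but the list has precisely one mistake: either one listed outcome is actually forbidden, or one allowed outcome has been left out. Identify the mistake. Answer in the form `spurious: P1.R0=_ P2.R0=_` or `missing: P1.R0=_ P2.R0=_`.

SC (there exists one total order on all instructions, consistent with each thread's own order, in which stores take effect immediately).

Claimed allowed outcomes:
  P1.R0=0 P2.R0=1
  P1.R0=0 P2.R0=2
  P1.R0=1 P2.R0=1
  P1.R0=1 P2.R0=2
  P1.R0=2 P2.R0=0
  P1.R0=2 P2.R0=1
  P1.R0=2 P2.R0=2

outcome vector order: (P1.R0,P2.R0)
SC: 8 outcomes — {0/1, 0/2, 1/0, 1/1, 1/2, 2/0, 2/1, 2/2}
SC∖claimed = {1/0}

missing: P1.R0=1 P2.R0=0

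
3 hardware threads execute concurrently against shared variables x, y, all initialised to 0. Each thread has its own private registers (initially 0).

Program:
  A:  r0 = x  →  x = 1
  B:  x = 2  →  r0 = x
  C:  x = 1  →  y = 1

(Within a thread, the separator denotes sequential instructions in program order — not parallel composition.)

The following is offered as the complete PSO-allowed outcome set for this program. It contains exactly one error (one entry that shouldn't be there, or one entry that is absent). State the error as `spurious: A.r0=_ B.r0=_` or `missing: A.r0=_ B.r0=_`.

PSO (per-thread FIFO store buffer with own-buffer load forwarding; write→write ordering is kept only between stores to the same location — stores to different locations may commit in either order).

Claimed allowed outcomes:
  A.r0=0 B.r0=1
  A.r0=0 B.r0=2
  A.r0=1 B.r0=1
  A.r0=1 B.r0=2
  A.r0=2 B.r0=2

outcome vector order: (A.r0,B.r0)
[PSO] allowed = {(0,1); (0,2); (1,1); (1,2); (2,1); (2,2)}
PSO∖claimed = {(2,1)}

missing: A.r0=2 B.r0=1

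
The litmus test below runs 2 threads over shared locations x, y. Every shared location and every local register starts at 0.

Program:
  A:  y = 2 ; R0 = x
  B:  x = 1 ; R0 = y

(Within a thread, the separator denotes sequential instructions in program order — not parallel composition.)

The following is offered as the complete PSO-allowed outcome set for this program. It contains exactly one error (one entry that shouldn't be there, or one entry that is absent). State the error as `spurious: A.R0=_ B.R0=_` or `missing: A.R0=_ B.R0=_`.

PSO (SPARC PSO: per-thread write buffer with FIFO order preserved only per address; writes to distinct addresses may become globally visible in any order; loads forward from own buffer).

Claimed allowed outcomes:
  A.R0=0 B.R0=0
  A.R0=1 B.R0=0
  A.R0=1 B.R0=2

outcome vector order: (A.R0,B.R0)
[PSO] allowed = {00, 02, 10, 12}
PSO∖claimed = {02}

missing: A.R0=0 B.R0=2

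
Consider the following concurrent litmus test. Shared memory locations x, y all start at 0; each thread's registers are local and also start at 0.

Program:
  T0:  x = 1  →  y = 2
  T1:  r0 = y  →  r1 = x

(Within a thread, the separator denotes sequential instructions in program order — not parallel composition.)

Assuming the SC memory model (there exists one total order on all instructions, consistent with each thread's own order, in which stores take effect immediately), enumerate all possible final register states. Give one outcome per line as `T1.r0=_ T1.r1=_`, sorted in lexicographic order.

T1.r0=0 T1.r1=0
T1.r0=0 T1.r1=1
T1.r0=2 T1.r1=1

outcome vector order: (T1.r0,T1.r1)
|SC outcomes| = 3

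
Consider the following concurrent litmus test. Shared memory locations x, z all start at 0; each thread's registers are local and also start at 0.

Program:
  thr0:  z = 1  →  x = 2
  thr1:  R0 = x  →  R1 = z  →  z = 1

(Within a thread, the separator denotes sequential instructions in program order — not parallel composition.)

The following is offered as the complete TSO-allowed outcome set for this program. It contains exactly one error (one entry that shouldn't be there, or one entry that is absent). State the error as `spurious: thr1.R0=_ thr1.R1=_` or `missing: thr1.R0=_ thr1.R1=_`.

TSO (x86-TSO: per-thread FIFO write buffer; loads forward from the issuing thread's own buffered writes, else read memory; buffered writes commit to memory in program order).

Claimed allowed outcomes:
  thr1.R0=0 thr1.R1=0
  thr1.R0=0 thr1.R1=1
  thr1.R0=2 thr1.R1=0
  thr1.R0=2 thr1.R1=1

outcome vector order: (thr1.R0,thr1.R1)
[TSO] allowed = {0/0, 0/1, 2/1}
claimed∖TSO = {2/0}

spurious: thr1.R0=2 thr1.R1=0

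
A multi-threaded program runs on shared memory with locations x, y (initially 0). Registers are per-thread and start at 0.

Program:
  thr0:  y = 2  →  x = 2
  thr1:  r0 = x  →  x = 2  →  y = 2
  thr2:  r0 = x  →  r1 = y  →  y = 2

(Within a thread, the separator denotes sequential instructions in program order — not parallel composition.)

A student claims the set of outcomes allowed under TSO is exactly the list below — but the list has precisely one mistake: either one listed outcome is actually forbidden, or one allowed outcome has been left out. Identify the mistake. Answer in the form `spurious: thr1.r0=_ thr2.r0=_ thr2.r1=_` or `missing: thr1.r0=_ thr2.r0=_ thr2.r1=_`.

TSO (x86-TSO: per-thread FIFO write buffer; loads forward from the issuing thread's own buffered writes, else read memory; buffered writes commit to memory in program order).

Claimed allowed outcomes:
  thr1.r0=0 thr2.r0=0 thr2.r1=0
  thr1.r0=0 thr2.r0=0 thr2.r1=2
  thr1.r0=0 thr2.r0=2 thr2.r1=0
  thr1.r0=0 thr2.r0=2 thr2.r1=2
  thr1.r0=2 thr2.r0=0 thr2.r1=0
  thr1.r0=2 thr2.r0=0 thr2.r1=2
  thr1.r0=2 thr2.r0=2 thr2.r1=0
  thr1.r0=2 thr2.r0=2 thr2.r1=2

spurious: thr1.r0=2 thr2.r0=2 thr2.r1=0

outcome vector order: (thr1.r0,thr2.r0,thr2.r1)
[TSO] allowed = {(0,0,0) (0,0,2) (0,2,0) (0,2,2) (2,0,0) (2,0,2) (2,2,2)}
claimed∖TSO = {(2,2,0)}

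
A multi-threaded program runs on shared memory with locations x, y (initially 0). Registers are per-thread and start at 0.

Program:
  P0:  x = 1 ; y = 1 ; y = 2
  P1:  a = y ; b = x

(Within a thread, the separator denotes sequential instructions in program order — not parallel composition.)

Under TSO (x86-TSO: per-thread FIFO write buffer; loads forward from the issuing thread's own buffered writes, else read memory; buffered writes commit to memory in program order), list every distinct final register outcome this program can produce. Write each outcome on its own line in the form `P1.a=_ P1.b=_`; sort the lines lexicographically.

P1.a=0 P1.b=0
P1.a=0 P1.b=1
P1.a=1 P1.b=1
P1.a=2 P1.b=1

outcome vector order: (P1.a,P1.b)
|TSO outcomes| = 4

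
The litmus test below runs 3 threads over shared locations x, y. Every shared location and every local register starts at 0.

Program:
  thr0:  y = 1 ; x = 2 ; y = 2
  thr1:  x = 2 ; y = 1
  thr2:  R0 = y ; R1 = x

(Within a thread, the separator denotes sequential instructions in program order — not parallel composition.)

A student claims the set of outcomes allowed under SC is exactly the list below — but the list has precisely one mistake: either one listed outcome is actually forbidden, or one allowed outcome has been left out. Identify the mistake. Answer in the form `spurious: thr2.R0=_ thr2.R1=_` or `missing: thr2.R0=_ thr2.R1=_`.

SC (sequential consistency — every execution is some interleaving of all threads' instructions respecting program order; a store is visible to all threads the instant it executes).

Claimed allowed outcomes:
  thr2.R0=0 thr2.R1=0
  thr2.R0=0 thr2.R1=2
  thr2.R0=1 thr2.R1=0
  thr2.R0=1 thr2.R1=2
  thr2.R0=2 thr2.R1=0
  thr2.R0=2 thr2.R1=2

outcome vector order: (thr2.R0,thr2.R1)
SC (5): 0/0; 0/2; 1/0; 1/2; 2/2
claimed∖SC = {2/0}

spurious: thr2.R0=2 thr2.R1=0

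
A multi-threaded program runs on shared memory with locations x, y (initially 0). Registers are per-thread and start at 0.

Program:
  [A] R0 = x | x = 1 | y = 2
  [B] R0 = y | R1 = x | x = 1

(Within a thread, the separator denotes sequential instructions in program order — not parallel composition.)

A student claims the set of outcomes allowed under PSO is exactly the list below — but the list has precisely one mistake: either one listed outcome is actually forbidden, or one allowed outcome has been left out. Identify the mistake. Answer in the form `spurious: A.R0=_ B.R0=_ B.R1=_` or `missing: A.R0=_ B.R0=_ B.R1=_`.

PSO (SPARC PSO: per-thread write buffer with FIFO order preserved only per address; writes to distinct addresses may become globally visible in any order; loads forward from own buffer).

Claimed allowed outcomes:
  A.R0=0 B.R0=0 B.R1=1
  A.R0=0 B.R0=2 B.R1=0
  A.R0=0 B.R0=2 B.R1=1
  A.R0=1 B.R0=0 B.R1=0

missing: A.R0=0 B.R0=0 B.R1=0

outcome vector order: (A.R0,B.R0,B.R1)
under PSO → 000, 001, 020, 021, 100
PSO∖claimed = {000}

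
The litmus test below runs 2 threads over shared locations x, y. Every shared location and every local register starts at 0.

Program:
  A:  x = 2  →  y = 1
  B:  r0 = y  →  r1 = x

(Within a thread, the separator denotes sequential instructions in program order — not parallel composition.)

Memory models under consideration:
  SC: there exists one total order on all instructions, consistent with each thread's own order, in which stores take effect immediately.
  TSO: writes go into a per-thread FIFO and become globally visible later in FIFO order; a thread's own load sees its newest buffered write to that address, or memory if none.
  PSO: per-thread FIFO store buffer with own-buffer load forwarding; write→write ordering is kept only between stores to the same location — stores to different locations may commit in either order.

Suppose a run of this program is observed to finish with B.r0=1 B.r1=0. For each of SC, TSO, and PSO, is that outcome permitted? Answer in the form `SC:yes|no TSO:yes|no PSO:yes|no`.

SC:no TSO:no PSO:yes

outcome vector order: (B.r0,B.r1)
under SC → <0 0>; <0 2>; <1 2>
under TSO → <0 0>; <0 2>; <1 2>
under PSO → <0 0>; <0 2>; <1 0>; <1 2>
target <1 0> ∈ {PSO}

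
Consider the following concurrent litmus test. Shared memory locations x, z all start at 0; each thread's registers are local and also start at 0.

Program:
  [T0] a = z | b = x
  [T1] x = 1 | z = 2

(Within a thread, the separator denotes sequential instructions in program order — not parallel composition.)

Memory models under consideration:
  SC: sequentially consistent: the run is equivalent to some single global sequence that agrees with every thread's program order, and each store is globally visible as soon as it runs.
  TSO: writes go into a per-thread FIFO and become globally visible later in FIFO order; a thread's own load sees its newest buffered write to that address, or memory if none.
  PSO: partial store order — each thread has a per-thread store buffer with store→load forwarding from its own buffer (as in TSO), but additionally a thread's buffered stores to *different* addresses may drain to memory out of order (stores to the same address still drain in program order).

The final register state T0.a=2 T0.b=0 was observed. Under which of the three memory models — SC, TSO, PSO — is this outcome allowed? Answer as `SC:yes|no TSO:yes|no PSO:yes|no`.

outcome vector order: (T0.a,T0.b)
under SC → <0 0>; <0 1>; <2 1>
under TSO → <0 0>; <0 1>; <2 1>
under PSO → <0 0>; <0 1>; <2 0>; <2 1>
target <2 0> ∈ {PSO}

SC:no TSO:no PSO:yes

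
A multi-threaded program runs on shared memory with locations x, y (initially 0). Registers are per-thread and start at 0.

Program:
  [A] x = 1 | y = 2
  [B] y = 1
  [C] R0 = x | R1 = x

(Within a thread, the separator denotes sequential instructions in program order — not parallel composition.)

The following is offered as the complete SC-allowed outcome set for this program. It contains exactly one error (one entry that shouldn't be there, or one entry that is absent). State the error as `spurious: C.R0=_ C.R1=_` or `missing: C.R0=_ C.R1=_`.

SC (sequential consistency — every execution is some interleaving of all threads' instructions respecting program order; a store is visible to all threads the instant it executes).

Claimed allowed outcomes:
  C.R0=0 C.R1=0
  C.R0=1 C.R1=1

outcome vector order: (C.R0,C.R1)
SC (3): <0 0>; <0 1>; <1 1>
SC∖claimed = {<0 1>}

missing: C.R0=0 C.R1=1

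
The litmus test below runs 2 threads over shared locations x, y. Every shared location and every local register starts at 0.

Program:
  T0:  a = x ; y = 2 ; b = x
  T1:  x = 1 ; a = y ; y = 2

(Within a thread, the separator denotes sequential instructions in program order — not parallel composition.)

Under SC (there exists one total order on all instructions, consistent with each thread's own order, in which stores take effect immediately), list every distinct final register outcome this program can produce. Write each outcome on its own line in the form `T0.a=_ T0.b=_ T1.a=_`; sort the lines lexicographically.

T0.a=0 T0.b=0 T1.a=2
T0.a=0 T0.b=1 T1.a=0
T0.a=0 T0.b=1 T1.a=2
T0.a=1 T0.b=1 T1.a=0
T0.a=1 T0.b=1 T1.a=2

outcome vector order: (T0.a,T0.b,T1.a)
|SC outcomes| = 5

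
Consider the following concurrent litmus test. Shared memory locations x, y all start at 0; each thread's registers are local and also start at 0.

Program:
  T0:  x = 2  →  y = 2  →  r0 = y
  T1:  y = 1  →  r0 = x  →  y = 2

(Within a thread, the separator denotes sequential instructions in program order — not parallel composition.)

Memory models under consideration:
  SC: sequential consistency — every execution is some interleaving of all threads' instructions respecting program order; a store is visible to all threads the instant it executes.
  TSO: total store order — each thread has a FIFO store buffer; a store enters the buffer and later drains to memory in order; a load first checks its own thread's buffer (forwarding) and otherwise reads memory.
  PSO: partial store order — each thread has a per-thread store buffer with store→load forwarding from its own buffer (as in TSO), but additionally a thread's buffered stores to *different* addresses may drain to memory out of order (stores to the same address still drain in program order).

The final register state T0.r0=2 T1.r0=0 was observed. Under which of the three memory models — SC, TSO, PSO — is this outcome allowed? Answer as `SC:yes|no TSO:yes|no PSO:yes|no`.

outcome vector order: (T0.r0,T1.r0)
[SC] allowed = {1/2 2/0 2/2}
[TSO] allowed = {1/0 1/2 2/0 2/2}
[PSO] allowed = {1/0 1/2 2/0 2/2}
target 2/0 ∈ {SC,TSO,PSO}

SC:yes TSO:yes PSO:yes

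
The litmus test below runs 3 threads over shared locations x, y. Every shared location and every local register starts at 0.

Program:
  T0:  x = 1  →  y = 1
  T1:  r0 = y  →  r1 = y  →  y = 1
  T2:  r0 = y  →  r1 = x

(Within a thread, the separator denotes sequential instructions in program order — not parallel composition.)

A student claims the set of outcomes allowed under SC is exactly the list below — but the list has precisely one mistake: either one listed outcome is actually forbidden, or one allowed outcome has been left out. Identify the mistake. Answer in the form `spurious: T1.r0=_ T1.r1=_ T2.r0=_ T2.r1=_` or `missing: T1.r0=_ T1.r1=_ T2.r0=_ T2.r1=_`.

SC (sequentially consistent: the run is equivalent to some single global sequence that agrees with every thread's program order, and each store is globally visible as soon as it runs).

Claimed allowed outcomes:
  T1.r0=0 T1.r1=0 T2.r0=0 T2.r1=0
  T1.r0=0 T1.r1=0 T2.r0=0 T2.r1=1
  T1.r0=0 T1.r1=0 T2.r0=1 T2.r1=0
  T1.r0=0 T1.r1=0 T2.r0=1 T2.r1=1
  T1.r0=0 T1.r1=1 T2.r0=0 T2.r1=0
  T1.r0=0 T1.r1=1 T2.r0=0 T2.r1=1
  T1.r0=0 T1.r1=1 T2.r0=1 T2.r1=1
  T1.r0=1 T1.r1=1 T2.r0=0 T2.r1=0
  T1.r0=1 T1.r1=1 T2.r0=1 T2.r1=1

outcome vector order: (T1.r0,T1.r1,T2.r0,T2.r1)
[SC] allowed = {0000 0001 0010 0011 0100 0101 0111 1100 1101 1111}
SC∖claimed = {1101}

missing: T1.r0=1 T1.r1=1 T2.r0=0 T2.r1=1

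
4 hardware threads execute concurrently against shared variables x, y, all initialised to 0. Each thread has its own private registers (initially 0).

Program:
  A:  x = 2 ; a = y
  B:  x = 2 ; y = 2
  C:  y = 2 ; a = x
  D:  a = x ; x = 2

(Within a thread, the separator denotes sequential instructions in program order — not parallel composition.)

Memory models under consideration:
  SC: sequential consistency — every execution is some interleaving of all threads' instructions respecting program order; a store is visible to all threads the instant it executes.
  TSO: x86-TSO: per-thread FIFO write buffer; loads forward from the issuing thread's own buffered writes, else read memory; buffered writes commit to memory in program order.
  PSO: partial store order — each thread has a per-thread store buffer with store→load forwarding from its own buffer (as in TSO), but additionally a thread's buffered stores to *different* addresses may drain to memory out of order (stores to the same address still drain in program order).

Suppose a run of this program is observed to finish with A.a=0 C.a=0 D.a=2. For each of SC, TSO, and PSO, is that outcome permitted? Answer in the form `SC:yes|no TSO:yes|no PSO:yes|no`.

outcome vector order: (A.a,C.a,D.a)
SC (6): (0,2,0) (0,2,2) (2,0,0) (2,0,2) (2,2,0) (2,2,2)
TSO (8): (0,0,0) (0,0,2) (0,2,0) (0,2,2) (2,0,0) (2,0,2) (2,2,0) (2,2,2)
PSO (8): (0,0,0) (0,0,2) (0,2,0) (0,2,2) (2,0,0) (2,0,2) (2,2,0) (2,2,2)
target (0,0,2) ∈ {TSO,PSO}

SC:no TSO:yes PSO:yes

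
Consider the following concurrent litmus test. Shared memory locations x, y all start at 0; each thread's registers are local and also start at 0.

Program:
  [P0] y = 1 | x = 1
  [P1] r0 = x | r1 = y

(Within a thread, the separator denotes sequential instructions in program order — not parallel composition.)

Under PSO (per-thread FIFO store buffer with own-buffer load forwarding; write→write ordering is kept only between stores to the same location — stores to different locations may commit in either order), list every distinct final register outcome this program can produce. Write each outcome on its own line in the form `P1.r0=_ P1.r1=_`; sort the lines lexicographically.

outcome vector order: (P1.r0,P1.r1)
|PSO outcomes| = 4

P1.r0=0 P1.r1=0
P1.r0=0 P1.r1=1
P1.r0=1 P1.r1=0
P1.r0=1 P1.r1=1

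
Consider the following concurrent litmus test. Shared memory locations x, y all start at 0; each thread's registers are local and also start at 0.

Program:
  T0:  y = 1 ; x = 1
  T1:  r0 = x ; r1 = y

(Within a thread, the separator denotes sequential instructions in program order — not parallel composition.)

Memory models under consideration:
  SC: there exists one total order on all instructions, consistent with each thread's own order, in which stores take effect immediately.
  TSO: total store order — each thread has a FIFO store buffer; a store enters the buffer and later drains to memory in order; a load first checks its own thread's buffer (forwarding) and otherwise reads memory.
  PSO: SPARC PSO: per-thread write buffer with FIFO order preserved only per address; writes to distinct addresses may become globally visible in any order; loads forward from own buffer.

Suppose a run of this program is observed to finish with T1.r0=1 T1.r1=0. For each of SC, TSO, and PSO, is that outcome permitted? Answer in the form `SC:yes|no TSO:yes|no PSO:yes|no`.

outcome vector order: (T1.r0,T1.r1)
[SC] allowed = {00 01 11}
[TSO] allowed = {00 01 11}
[PSO] allowed = {00 01 10 11}
target 10 ∈ {PSO}

SC:no TSO:no PSO:yes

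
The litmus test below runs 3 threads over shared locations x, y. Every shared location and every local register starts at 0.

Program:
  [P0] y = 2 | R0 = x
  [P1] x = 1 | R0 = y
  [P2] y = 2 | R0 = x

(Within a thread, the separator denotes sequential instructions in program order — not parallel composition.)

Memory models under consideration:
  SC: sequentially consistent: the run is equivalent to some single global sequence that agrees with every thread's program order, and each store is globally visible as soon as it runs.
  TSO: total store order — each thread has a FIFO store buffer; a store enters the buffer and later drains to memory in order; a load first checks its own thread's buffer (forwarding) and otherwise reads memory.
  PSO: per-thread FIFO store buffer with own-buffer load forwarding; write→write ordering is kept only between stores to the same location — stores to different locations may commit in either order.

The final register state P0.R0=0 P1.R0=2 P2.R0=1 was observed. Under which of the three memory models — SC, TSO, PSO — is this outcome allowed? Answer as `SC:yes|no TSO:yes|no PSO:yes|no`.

SC:yes TSO:yes PSO:yes

outcome vector order: (P0.R0,P1.R0,P2.R0)
SC (5): <0 2 0> <0 2 1> <1 0 1> <1 2 0> <1 2 1>
TSO (8): <0 0 0> <0 0 1> <0 2 0> <0 2 1> <1 0 0> <1 0 1> <1 2 0> <1 2 1>
PSO (8): <0 0 0> <0 0 1> <0 2 0> <0 2 1> <1 0 0> <1 0 1> <1 2 0> <1 2 1>
target <0 2 1> ∈ {SC,TSO,PSO}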